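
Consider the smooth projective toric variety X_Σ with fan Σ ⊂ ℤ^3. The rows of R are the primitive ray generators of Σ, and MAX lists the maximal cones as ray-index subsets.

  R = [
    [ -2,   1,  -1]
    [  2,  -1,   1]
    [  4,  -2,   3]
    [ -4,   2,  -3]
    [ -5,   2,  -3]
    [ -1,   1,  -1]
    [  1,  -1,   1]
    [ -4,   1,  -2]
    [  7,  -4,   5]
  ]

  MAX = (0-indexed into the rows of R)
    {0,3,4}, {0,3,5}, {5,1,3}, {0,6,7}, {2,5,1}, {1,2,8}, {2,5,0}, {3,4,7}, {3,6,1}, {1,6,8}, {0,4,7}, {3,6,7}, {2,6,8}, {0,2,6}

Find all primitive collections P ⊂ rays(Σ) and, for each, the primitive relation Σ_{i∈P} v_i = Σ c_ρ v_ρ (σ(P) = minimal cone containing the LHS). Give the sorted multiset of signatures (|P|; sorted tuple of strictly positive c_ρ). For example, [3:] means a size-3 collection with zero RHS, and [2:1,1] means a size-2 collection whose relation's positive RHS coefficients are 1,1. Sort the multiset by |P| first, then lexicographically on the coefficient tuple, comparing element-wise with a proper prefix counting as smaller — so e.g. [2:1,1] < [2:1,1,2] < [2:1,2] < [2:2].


Minimal non-faces — 18 found among 9 rays, 14 max cones:

  {0,1}:  v_{0} + v_{1} = 0 ; sig = [2:]
  {2,3}:  v_{2} + v_{3} = 0 ; sig = [2:]
  {5,6}:  v_{5} + v_{6} = 0 ; sig = [2:]
  {4,6}:  v_{4} + v_{6} = v_{7} ; sig = [2:1]
  {5,7}:  v_{5} + v_{7} = v_{4} ; sig = [2:1]
  {0,8}:  v_{0} + v_{8} = v_{2} + v_{6} ; sig = [2:1,1]
  {1,4}:  v_{1} + v_{4} = v_{3} + v_{6} ; sig = [2:1,1]
  {2,4}:  v_{2} + v_{4} = v_{0} + v_{6} ; sig = [2:1,1]
  {3,8}:  v_{3} + v_{8} = v_{1} + v_{6} ; sig = [2:1,1]
  {4,5}:  v_{4} + v_{5} = v_{0} + v_{3} ; sig = [2:1,1]
  {5,8}:  v_{5} + v_{8} = v_{1} + v_{2} ; sig = [2:1,1]
  {1,7}:  v_{1} + v_{7} = v_{3} + 2·v_{6} ; sig = [2:1,2]
  {2,7}:  v_{2} + v_{7} = v_{0} + 2·v_{6} ; sig = [2:1,2]
  {4,8}:  v_{4} + v_{8} = 2·v_{6} ; sig = [2:2]
  {7,8}:  v_{7} + v_{8} = 3·v_{6} ; sig = [2:3]
  {0,3,6}:  v_{0} + v_{3} + v_{6} = v_{4} ; sig = [3:1]
  {1,2,6}:  v_{1} + v_{2} + v_{6} = v_{8} ; sig = [3:1]
  {0,3,7}:  v_{0} + v_{3} + v_{7} = 2·v_{4} ; sig = [3:2]

Signatures (|P|; sorted positive RHS coefficients), sorted:
{ [2:] ×3,  [2:1] ×2,  [2:1,1] ×6,  [2:1,2] ×2,  [2:2],  [2:3],  [3:1] ×2,  [3:2] }


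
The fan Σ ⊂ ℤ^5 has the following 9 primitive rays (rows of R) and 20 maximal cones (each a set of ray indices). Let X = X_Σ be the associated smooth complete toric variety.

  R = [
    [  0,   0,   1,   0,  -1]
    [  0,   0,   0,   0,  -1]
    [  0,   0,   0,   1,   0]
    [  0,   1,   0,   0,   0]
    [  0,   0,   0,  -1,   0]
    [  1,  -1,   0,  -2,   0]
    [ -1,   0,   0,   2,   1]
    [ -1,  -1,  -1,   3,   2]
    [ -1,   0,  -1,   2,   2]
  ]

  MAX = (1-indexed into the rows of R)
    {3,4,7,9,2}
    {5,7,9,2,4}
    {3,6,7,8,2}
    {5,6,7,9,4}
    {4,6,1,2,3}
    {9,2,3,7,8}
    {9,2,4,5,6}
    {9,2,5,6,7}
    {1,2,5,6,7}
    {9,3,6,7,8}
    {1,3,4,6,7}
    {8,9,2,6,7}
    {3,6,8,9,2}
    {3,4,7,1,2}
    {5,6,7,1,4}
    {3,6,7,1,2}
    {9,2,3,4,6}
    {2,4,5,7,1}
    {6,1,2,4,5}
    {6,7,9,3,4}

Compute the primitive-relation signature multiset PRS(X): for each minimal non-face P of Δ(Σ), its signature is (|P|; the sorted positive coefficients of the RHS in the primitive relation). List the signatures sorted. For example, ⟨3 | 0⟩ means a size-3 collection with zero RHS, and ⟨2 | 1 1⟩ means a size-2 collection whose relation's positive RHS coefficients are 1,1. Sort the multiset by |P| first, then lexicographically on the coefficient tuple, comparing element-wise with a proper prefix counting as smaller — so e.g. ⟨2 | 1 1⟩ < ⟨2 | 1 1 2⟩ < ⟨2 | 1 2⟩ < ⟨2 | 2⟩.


7 minimal non-faces of Δ(Σ) (on 9 rays):

  P={3,5}:  v_{3} + v_{5} = 0 ; sig = ⟨2 | 0⟩
  P={1,9}:  v_{1} + v_{9} = v_{7} ; sig = ⟨2 | 1⟩
  P={4,8}:  v_{4} + v_{8} = v_{3} + v_{9} ; sig = ⟨2 | 1 1⟩
  P={5,8}:  v_{5} + v_{8} = v_{2} + v_{6} + v_{7} + v_{9} ; sig = ⟨2 | 1 1 1 1⟩
  P={1,8}:  v_{1} + v_{8} = v_{2} + v_{3} + v_{6} + 2·v_{7} ; sig = ⟨2 | 1 1 1 2⟩
  P={2,4,6,7}:  v_{2} + v_{4} + v_{6} + v_{7} = 0 ; sig = ⟨4 | 0⟩
  P={2,3,6,7,9}:  v_{2} + v_{3} + v_{6} + v_{7} + v_{9} = v_{8} ; sig = ⟨5 | 1⟩

Signatures (|P|; sorted positive RHS coefficients), sorted:
[⟨2 | 0⟩, ⟨2 | 1⟩, ⟨2 | 1 1⟩, ⟨2 | 1 1 1 1⟩, ⟨2 | 1 1 1 2⟩, ⟨4 | 0⟩, ⟨5 | 1⟩]


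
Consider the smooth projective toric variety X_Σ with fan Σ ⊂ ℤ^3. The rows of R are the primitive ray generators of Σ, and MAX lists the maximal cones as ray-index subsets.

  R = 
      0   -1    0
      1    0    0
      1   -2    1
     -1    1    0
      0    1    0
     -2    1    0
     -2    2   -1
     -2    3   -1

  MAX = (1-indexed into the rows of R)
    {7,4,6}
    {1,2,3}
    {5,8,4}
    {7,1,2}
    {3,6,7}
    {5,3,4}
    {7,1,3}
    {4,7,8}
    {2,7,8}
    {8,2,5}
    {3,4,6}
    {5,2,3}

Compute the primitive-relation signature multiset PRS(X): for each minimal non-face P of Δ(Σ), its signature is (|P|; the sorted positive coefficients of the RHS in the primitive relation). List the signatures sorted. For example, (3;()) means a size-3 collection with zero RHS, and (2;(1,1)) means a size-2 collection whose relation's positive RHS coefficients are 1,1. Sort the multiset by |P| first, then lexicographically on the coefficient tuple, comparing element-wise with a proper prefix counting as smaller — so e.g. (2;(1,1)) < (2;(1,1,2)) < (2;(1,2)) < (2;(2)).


|primitive collections| = 12. Relations:

  P={1,5}:  v_{1} + v_{5} = 0 — sig = (2;())
  P={1,8}:  v_{1} + v_{8} = v_{7} — sig = (2;(1))
  P={2,4}:  v_{2} + v_{4} = v_{5} — sig = (2;(1))
  P={2,6}:  v_{2} + v_{6} = v_{4} — sig = (2;(1))
  P={3,8}:  v_{3} + v_{8} = v_{4} — sig = (2;(1))
  P={5,7}:  v_{5} + v_{7} = v_{8} — sig = (2;(1))
  P={1,4}:  v_{1} + v_{4} = v_{3} + v_{7} — sig = (2;(1,1))
  P={6,8}:  v_{6} + v_{8} = 2·v_{4} + v_{7} — sig = (2;(1,2))
  P={5,6}:  v_{5} + v_{6} = 2·v_{4} — sig = (2;(2))
  P={1,6}:  v_{1} + v_{6} = 2·v_{3} + 2·v_{7} — sig = (2;(2,2))
  P={2,3,7}:  v_{2} + v_{3} + v_{7} = 0 — sig = (3;())
  P={3,4,7}:  v_{3} + v_{4} + v_{7} = v_{6} — sig = (3;(1))

Hence PRS(X_Σ) =
{ (2;()),  (2;(1)) ×5,  (2;(1,1)),  (2;(1,2)),  (2;(2)),  (2;(2,2)),  (3;()),  (3;(1)) }


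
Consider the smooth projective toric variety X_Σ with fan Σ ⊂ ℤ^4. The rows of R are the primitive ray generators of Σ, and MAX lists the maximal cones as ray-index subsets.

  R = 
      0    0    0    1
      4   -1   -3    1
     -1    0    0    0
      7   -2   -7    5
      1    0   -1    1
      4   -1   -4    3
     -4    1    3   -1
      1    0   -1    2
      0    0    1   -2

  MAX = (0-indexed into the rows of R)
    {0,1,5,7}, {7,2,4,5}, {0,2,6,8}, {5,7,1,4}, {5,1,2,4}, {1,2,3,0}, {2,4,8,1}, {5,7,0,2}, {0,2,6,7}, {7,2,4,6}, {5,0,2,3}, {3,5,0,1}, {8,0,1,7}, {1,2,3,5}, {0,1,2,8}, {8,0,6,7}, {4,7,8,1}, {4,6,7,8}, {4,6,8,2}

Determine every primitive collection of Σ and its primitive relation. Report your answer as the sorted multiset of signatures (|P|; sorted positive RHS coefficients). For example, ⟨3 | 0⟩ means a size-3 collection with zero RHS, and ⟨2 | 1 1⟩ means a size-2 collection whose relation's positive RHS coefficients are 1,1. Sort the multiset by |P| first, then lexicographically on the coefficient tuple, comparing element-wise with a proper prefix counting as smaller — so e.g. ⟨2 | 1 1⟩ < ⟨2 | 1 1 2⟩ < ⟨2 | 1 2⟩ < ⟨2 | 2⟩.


Minimal non-faces — 11 found among 9 rays, 19 max cones:

  P={1,6}:  v_{1} + v_{6} = 0  →  sig = ⟨2 | 0⟩
  P={0,4}:  v_{0} + v_{4} = v_{7}  →  sig = ⟨2 | 1⟩
  P={5,8}:  v_{5} + v_{8} = v_{1}  →  sig = ⟨2 | 1⟩
  P={5,6}:  v_{5} + v_{6} = v_{2} + v_{7}  →  sig = ⟨2 | 1 1⟩
  P={3,6}:  v_{3} + v_{6} = v_{0} + v_{2} + v_{5}  →  sig = ⟨2 | 1 1 1⟩
  P={3,8}:  v_{3} + v_{8} = v_{0} + 2·v_{1} + v_{2}  →  sig = ⟨2 | 1 1 2⟩
  P={3,7}:  v_{3} + v_{7} = v_{0} + 2·v_{5}  →  sig = ⟨2 | 1 2⟩
  P={3,4}:  v_{3} + v_{4} = 2·v_{5}  →  sig = ⟨2 | 2⟩
  P={2,7,8}:  v_{2} + v_{7} + v_{8} = 0  →  sig = ⟨3 | 0⟩
  P={1,2,7}:  v_{1} + v_{2} + v_{7} = v_{5}  →  sig = ⟨3 | 1⟩
  P={0,1,2,5}:  v_{0} + v_{1} + v_{2} + v_{5} = v_{3}  →  sig = ⟨4 | 1⟩

Sorted signature multiset PRS(X):
    ⟨2 | 0⟩
    ⟨2 | 1⟩
    ⟨2 | 1⟩
    ⟨2 | 1 1⟩
    ⟨2 | 1 1 1⟩
    ⟨2 | 1 1 2⟩
    ⟨2 | 1 2⟩
    ⟨2 | 2⟩
    ⟨3 | 0⟩
    ⟨3 | 1⟩
    ⟨4 | 1⟩


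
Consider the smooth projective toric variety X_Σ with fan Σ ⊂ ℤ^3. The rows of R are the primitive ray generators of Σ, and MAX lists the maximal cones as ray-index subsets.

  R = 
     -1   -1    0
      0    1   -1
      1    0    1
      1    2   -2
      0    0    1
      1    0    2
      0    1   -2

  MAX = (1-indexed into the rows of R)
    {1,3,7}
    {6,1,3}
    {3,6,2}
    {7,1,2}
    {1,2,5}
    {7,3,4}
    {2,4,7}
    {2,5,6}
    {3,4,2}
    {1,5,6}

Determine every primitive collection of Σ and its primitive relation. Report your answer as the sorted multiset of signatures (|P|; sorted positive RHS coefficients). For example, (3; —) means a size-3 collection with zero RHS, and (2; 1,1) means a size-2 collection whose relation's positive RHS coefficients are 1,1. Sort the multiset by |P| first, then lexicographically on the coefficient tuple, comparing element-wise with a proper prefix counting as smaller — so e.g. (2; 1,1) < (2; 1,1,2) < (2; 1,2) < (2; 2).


Primitive collections (9):

  P={1,4}:  v_{1} + v_{4} = v_{7}  so sig = (2; 1)
  P={3,5}:  v_{3} + v_{5} = v_{6}  so sig = (2; 1)
  P={5,7}:  v_{5} + v_{7} = v_{2}  so sig = (2; 1)
  P={6,7}:  v_{6} + v_{7} = v_{2} + v_{3}  so sig = (2; 1,1)
  P={4,5}:  v_{4} + v_{5} = 2·v_{2} + v_{3}  so sig = (2; 1,2)
  P={4,6}:  v_{4} + v_{6} = 2·v_{2} + 2·v_{3}  so sig = (2; 2,2)
  P={1,2,3}:  v_{1} + v_{2} + v_{3} = 0  so sig = (3; —)
  P={1,2,6}:  v_{1} + v_{2} + v_{6} = v_{5}  so sig = (3; 1)
  P={2,3,7}:  v_{2} + v_{3} + v_{7} = v_{4}  so sig = (3; 1)

Signatures (|P|; sorted positive RHS coefficients), sorted:
{ (2; 1) ×3,  (2; 1,1),  (2; 1,2),  (2; 2,2),  (3; —),  (3; 1) ×2 }


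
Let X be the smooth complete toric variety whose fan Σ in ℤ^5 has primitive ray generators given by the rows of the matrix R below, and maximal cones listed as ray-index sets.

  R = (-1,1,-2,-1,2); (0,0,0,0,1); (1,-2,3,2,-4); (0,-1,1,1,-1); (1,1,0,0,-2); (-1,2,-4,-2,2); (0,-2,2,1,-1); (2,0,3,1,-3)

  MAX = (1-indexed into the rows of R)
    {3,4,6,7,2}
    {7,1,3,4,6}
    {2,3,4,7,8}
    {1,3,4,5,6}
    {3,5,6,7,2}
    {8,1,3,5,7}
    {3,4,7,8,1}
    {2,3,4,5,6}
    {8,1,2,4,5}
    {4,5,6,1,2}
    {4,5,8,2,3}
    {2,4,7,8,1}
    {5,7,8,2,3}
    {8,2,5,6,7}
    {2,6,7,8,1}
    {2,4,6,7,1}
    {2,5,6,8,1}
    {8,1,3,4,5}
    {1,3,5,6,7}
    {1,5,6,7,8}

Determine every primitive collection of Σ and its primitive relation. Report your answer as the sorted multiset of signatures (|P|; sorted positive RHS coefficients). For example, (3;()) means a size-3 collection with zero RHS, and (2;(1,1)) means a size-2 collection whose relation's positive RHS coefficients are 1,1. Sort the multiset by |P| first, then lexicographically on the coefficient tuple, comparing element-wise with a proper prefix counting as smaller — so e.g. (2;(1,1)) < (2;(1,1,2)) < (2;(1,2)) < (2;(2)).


Δ(Σ) — 8 vertices, 5 min non-faces:

  • {1,2,3}:  v_{1} + v_{2} + v_{3} = v_{4}  so sig = (3;(1))
  • {4,5,7}:  v_{4} + v_{5} + v_{7} = v_{3}  so sig = (3;(1))
  • {4,6,8}:  v_{4} + v_{6} + v_{8} = v_{5}  so sig = (3;(1))
  • {3,6,8}:  v_{3} + v_{6} + v_{8} = 2·v_{5} + v_{7}  so sig = (3;(1,2))
  • {1,2,5,7}:  v_{1} + v_{2} + v_{5} + v_{7} = 0  so sig = (4;())

Hence PRS(X_Σ) =
[(3;(1)), (3;(1)), (3;(1)), (3;(1,2)), (4;())]


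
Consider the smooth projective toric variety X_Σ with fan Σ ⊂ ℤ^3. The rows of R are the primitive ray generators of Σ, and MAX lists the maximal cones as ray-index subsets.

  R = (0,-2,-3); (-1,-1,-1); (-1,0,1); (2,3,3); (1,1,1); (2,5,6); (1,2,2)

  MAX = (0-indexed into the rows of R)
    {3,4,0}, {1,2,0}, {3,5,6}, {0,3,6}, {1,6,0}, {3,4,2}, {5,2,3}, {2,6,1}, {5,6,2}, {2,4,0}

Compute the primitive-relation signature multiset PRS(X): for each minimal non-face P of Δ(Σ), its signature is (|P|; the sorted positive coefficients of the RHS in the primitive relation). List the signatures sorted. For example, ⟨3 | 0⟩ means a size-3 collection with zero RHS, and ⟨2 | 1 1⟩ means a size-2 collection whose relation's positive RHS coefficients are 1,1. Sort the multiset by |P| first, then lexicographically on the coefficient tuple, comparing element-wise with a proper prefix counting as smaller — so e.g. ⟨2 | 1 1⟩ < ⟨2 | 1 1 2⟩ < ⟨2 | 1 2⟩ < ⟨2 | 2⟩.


Minimal non-faces — 9 found among 7 rays, 10 max cones:

  P = {1,4}:  v_{1} + v_{4} = 0  so sig = ⟨2 | 0⟩
  P = {0,5}:  v_{0} + v_{5} = v_{3}  so sig = ⟨2 | 1⟩
  P = {1,3}:  v_{1} + v_{3} = v_{6}  so sig = ⟨2 | 1⟩
  P = {4,6}:  v_{4} + v_{6} = v_{3}  so sig = ⟨2 | 1⟩
  P = {1,5}:  v_{1} + v_{5} = v_{2} + 2·v_{6}  so sig = ⟨2 | 1 2⟩
  P = {4,5}:  v_{4} + v_{5} = v_{2} + 2·v_{3}  so sig = ⟨2 | 1 2⟩
  P = {0,2,6}:  v_{0} + v_{2} + v_{6} = 0  so sig = ⟨3 | 0⟩
  P = {0,2,3}:  v_{0} + v_{2} + v_{3} = v_{4}  so sig = ⟨3 | 1⟩
  P = {2,3,6}:  v_{2} + v_{3} + v_{6} = v_{5}  so sig = ⟨3 | 1⟩

Sorted signature multiset PRS(X):
{ ⟨2 | 0⟩,  ⟨2 | 1⟩ ×3,  ⟨2 | 1 2⟩ ×2,  ⟨3 | 0⟩,  ⟨3 | 1⟩ ×2 }


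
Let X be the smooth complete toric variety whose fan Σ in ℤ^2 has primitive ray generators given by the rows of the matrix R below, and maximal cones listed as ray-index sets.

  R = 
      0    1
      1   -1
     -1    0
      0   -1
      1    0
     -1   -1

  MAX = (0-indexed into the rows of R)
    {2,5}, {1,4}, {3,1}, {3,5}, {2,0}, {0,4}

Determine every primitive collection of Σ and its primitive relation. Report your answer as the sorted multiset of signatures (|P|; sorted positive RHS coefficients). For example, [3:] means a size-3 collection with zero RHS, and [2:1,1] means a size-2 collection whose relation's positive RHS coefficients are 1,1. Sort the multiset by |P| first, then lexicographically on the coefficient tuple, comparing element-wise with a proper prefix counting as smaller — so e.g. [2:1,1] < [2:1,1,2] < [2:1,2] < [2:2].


9 minimal non-faces of Δ(Σ) (on 6 rays):

  {0,3}:  v_{0} + v_{3} = 0  →  sig = [2:]
  {2,4}:  v_{2} + v_{4} = 0  →  sig = [2:]
  {0,1}:  v_{0} + v_{1} = v_{4}  →  sig = [2:1]
  {0,5}:  v_{0} + v_{5} = v_{2}  →  sig = [2:1]
  {1,2}:  v_{1} + v_{2} = v_{3}  →  sig = [2:1]
  {2,3}:  v_{2} + v_{3} = v_{5}  →  sig = [2:1]
  {3,4}:  v_{3} + v_{4} = v_{1}  →  sig = [2:1]
  {4,5}:  v_{4} + v_{5} = v_{3}  →  sig = [2:1]
  {1,5}:  v_{1} + v_{5} = 2·v_{3}  →  sig = [2:2]

so the primitive-relation signature multiset is
    |P|=2: 9 collections, coeffs (), (), (1), (1), (1), (1), (1), (1), (2)


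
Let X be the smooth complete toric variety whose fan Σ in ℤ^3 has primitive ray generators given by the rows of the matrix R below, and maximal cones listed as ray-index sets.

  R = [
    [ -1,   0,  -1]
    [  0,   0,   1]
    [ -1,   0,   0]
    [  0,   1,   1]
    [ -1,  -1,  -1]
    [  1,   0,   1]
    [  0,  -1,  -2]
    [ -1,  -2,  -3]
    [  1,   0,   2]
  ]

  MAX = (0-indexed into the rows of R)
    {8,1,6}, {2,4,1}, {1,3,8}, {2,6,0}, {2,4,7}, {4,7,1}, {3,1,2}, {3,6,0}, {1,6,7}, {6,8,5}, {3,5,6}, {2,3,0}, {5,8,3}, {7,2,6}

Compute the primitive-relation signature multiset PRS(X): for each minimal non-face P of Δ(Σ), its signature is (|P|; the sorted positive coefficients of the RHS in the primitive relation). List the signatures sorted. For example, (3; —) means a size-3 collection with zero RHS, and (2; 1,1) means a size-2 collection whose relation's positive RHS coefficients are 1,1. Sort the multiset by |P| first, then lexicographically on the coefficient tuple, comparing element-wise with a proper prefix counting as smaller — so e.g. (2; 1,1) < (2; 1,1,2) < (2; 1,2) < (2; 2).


|primitive collections| = 20. Relations:

  • {0,5}:  v_{0} + v_{5} = 0  →  sig = (2; —)
  • {0,1}:  v_{0} + v_{1} = v_{2}  →  sig = (2; 1)
  • {0,8}:  v_{0} + v_{8} = v_{1}  →  sig = (2; 1)
  • {1,5}:  v_{1} + v_{5} = v_{8}  →  sig = (2; 1)
  • {2,5}:  v_{2} + v_{5} = v_{1}  →  sig = (2; 1)
  • {3,4}:  v_{3} + v_{4} = v_{2}  →  sig = (2; 1)
  • {4,6}:  v_{4} + v_{6} = v_{7}  →  sig = (2; 1)
  • {3,7}:  v_{3} + v_{7} = v_{2} + v_{6}  →  sig = (2; 1,1)
  • {0,4}:  v_{0} + v_{4} = 2·v_{2} + v_{6}  →  sig = (2; 1,2)
  • {4,5}:  v_{4} + v_{5} = 2·v_{1} + v_{6}  →  sig = (2; 1,2)
  • {4,8}:  v_{4} + v_{8} = 3·v_{1} + v_{6}  →  sig = (2; 1,3)
  • {2,8}:  v_{2} + v_{8} = 2·v_{1}  →  sig = (2; 2)
  • {0,7}:  v_{0} + v_{7} = 2·v_{2} + 2·v_{6}  →  sig = (2; 2,2)
  • {5,7}:  v_{5} + v_{7} = 2·v_{1} + 2·v_{6}  →  sig = (2; 2,2)
  • {7,8}:  v_{7} + v_{8} = 3·v_{1} + 2·v_{6}  →  sig = (2; 2,3)
  • {1,3,6}:  v_{1} + v_{3} + v_{6} = 0  →  sig = (3; —)
  • {1,2,6}:  v_{1} + v_{2} + v_{6} = v_{4}  →  sig = (3; 1)
  • {2,3,6}:  v_{2} + v_{3} + v_{6} = v_{0}  →  sig = (3; 1)
  • {3,6,8}:  v_{3} + v_{6} + v_{8} = v_{5}  →  sig = (3; 1)
  • {1,2,7}:  v_{1} + v_{2} + v_{7} = 2·v_{4}  →  sig = (3; 2)

Signatures (|P|; sorted positive RHS coefficients), sorted:
    (2; —)
    (2; 1)
    (2; 1)
    (2; 1)
    (2; 1)
    (2; 1)
    (2; 1)
    (2; 1,1)
    (2; 1,2)
    (2; 1,2)
    (2; 1,3)
    (2; 2)
    (2; 2,2)
    (2; 2,2)
    (2; 2,3)
    (3; —)
    (3; 1)
    (3; 1)
    (3; 1)
    (3; 2)


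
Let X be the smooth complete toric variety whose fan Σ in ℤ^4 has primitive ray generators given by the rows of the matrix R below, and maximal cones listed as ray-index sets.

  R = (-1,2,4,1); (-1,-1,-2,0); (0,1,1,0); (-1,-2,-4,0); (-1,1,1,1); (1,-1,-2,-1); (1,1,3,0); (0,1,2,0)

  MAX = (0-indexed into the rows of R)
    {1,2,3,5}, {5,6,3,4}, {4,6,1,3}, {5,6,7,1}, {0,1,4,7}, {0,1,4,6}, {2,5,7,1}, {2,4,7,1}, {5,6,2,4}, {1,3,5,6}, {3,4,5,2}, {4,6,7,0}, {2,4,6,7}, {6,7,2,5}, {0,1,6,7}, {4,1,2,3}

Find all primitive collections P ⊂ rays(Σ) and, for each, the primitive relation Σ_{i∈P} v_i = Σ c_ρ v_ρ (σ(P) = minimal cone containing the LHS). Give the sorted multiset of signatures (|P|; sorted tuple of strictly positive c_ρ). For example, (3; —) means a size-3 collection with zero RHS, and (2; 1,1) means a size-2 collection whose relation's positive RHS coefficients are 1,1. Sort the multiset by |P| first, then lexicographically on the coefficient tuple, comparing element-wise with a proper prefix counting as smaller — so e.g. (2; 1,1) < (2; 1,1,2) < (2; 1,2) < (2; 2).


|primitive collections| = 9. Relations:

  {0,5}:  v_{0} + v_{5} = v_{7}  so sig = (2; 1)
  {3,7}:  v_{3} + v_{7} = v_{1}  so sig = (2; 1)
  {0,3}:  v_{0} + v_{3} = 2·v_{1} + v_{4} + v_{6}  so sig = (2; 1,1,2)
  {0,2}:  v_{0} + v_{2} = v_{4} + 2·v_{7}  so sig = (2; 1,2)
  {2,3,6}:  v_{2} + v_{3} + v_{6} = 0  so sig = (3; —)
  {1,2,6}:  v_{1} + v_{2} + v_{6} = v_{7}  so sig = (3; 1)
  {4,5,7}:  v_{4} + v_{5} + v_{7} = v_{2}  so sig = (3; 1)
  {1,4,5}:  v_{1} + v_{4} + v_{5} = v_{2} + v_{3}  so sig = (3; 1,1)
  {1,4,6,7}:  v_{1} + v_{4} + v_{6} + v_{7} = v_{0}  so sig = (4; 1)

so the primitive-relation signature multiset is
    (2; 1)
    (2; 1)
    (2; 1,1,2)
    (2; 1,2)
    (3; —)
    (3; 1)
    (3; 1)
    (3; 1,1)
    (4; 1)


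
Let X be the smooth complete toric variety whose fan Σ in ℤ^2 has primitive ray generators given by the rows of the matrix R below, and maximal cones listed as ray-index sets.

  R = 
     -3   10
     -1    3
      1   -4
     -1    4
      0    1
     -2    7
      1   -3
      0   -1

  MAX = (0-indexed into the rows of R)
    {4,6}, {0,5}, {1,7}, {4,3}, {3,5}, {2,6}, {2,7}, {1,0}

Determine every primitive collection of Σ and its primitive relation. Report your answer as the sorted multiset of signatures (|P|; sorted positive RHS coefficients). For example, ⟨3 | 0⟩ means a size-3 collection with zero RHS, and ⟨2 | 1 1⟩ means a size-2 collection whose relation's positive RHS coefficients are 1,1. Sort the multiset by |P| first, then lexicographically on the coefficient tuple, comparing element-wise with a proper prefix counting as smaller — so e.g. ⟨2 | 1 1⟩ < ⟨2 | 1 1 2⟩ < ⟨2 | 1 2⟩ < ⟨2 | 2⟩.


Minimal non-faces — 20 found among 8 rays, 8 max cones:

  • {1,6}:  v_{1} + v_{6} = 0  ⇒ sig = ⟨2 | 0⟩
  • {2,3}:  v_{2} + v_{3} = 0  ⇒ sig = ⟨2 | 0⟩
  • {4,7}:  v_{4} + v_{7} = 0  ⇒ sig = ⟨2 | 0⟩
  • {0,6}:  v_{0} + v_{6} = v_{5}  ⇒ sig = ⟨2 | 1⟩
  • {1,2}:  v_{1} + v_{2} = v_{7}  ⇒ sig = ⟨2 | 1⟩
  • {1,3}:  v_{1} + v_{3} = v_{5}  ⇒ sig = ⟨2 | 1⟩
  • {1,4}:  v_{1} + v_{4} = v_{3}  ⇒ sig = ⟨2 | 1⟩
  • {1,5}:  v_{1} + v_{5} = v_{0}  ⇒ sig = ⟨2 | 1⟩
  • {2,4}:  v_{2} + v_{4} = v_{6}  ⇒ sig = ⟨2 | 1⟩
  • {2,5}:  v_{2} + v_{5} = v_{1}  ⇒ sig = ⟨2 | 1⟩
  • {3,6}:  v_{3} + v_{6} = v_{4}  ⇒ sig = ⟨2 | 1⟩
  • {3,7}:  v_{3} + v_{7} = v_{1}  ⇒ sig = ⟨2 | 1⟩
  • {5,6}:  v_{5} + v_{6} = v_{3}  ⇒ sig = ⟨2 | 1⟩
  • {6,7}:  v_{6} + v_{7} = v_{2}  ⇒ sig = ⟨2 | 1⟩
  • {0,4}:  v_{0} + v_{4} = v_{3} + v_{5}  ⇒ sig = ⟨2 | 1 1⟩
  • {0,2}:  v_{0} + v_{2} = 2·v_{1}  ⇒ sig = ⟨2 | 2⟩
  • {0,3}:  v_{0} + v_{3} = 2·v_{5}  ⇒ sig = ⟨2 | 2⟩
  • {4,5}:  v_{4} + v_{5} = 2·v_{3}  ⇒ sig = ⟨2 | 2⟩
  • {5,7}:  v_{5} + v_{7} = 2·v_{1}  ⇒ sig = ⟨2 | 2⟩
  • {0,7}:  v_{0} + v_{7} = 3·v_{1}  ⇒ sig = ⟨2 | 3⟩

Signatures (|P|; sorted positive RHS coefficients), sorted:
    ⟨2 | 0⟩
    ⟨2 | 0⟩
    ⟨2 | 0⟩
    ⟨2 | 1⟩
    ⟨2 | 1⟩
    ⟨2 | 1⟩
    ⟨2 | 1⟩
    ⟨2 | 1⟩
    ⟨2 | 1⟩
    ⟨2 | 1⟩
    ⟨2 | 1⟩
    ⟨2 | 1⟩
    ⟨2 | 1⟩
    ⟨2 | 1⟩
    ⟨2 | 1 1⟩
    ⟨2 | 2⟩
    ⟨2 | 2⟩
    ⟨2 | 2⟩
    ⟨2 | 2⟩
    ⟨2 | 3⟩


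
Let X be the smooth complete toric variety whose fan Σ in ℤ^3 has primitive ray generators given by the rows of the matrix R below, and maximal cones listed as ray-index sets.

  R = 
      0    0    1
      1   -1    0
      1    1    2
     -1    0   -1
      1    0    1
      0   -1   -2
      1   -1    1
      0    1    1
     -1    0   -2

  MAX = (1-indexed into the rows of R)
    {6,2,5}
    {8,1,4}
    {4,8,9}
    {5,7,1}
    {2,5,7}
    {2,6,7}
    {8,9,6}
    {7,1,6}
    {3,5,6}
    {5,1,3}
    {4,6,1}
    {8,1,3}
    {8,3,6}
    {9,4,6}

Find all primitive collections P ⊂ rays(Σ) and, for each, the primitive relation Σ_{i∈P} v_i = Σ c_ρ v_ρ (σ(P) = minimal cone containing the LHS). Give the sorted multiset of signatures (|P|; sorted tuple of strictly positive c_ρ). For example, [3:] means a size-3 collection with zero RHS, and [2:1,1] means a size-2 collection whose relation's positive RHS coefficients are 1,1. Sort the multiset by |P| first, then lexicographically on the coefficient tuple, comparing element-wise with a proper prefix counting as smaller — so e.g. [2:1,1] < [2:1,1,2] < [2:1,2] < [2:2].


Primitive collections (20):

  {4,5}:  v_{4} + v_{5} = 0  ⇒ sig = [2:]
  {1,2}:  v_{1} + v_{2} = v_{7}  ⇒ sig = [2:1]
  {1,9}:  v_{1} + v_{9} = v_{4}  ⇒ sig = [2:1]
  {2,8}:  v_{2} + v_{8} = v_{5}  ⇒ sig = [2:1]
  {2,9}:  v_{2} + v_{9} = v_{6}  ⇒ sig = [2:1]
  {3,4}:  v_{3} + v_{4} = v_{8}  ⇒ sig = [2:1]
  {5,8}:  v_{5} + v_{8} = v_{3}  ⇒ sig = [2:1]
  {2,4}:  v_{2} + v_{4} = v_{1} + v_{6}  ⇒ sig = [2:1,1]
  {5,9}:  v_{5} + v_{9} = v_{6} + v_{8}  ⇒ sig = [2:1,1]
  {7,8}:  v_{7} + v_{8} = v_{1} + v_{5}  ⇒ sig = [2:1,1]
  {7,9}:  v_{7} + v_{9} = v_{1} + v_{6}  ⇒ sig = [2:1,1]
  {3,7}:  v_{3} + v_{7} = v_{1} + 2·v_{5}  ⇒ sig = [2:1,2]
  {3,9}:  v_{3} + v_{9} = v_{6} + 2·v_{8}  ⇒ sig = [2:1,2]
  {4,7}:  v_{4} + v_{7} = 2·v_{1} + v_{6}  ⇒ sig = [2:1,2]
  {2,3}:  v_{2} + v_{3} = 2·v_{5}  ⇒ sig = [2:2]
  {1,6,8}:  v_{1} + v_{6} + v_{8} = 0  ⇒ sig = [3:]
  {1,3,6}:  v_{1} + v_{3} + v_{6} = v_{5}  ⇒ sig = [3:1]
  {1,5,6}:  v_{1} + v_{5} + v_{6} = v_{2}  ⇒ sig = [3:1]
  {4,6,8}:  v_{4} + v_{6} + v_{8} = v_{9}  ⇒ sig = [3:1]
  {5,6,7}:  v_{5} + v_{6} + v_{7} = 2·v_{2}  ⇒ sig = [3:2]

Sorted signature multiset PRS(X):
{ [2:],  [2:1] ×6,  [2:1,1] ×4,  [2:1,2] ×3,  [2:2],  [3:],  [3:1] ×3,  [3:2] }


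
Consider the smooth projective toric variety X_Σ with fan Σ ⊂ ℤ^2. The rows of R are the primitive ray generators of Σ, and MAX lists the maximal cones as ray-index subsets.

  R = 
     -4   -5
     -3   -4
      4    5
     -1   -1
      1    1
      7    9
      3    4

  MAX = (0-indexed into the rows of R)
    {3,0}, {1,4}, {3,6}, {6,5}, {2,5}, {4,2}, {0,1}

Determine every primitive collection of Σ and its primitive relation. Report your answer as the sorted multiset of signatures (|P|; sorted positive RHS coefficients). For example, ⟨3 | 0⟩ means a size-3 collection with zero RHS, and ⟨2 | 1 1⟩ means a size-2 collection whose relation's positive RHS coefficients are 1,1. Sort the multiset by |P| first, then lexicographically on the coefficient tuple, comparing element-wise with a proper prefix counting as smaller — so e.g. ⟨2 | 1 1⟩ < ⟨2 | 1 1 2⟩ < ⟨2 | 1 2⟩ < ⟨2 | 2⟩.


Σ has 14 primitive collections:

  {0,2}:  v_{0} + v_{2} = 0 — sig = ⟨2 | 0⟩
  {1,6}:  v_{1} + v_{6} = 0 — sig = ⟨2 | 0⟩
  {3,4}:  v_{3} + v_{4} = 0 — sig = ⟨2 | 0⟩
  {0,4}:  v_{0} + v_{4} = v_{1} — sig = ⟨2 | 1⟩
  {0,5}:  v_{0} + v_{5} = v_{6} — sig = ⟨2 | 1⟩
  {0,6}:  v_{0} + v_{6} = v_{3} — sig = ⟨2 | 1⟩
  {1,2}:  v_{1} + v_{2} = v_{4} — sig = ⟨2 | 1⟩
  {1,3}:  v_{1} + v_{3} = v_{0} — sig = ⟨2 | 1⟩
  {1,5}:  v_{1} + v_{5} = v_{2} — sig = ⟨2 | 1⟩
  {2,3}:  v_{2} + v_{3} = v_{6} — sig = ⟨2 | 1⟩
  {2,6}:  v_{2} + v_{6} = v_{5} — sig = ⟨2 | 1⟩
  {4,6}:  v_{4} + v_{6} = v_{2} — sig = ⟨2 | 1⟩
  {3,5}:  v_{3} + v_{5} = 2·v_{6} — sig = ⟨2 | 2⟩
  {4,5}:  v_{4} + v_{5} = 2·v_{2} — sig = ⟨2 | 2⟩

Signatures (|P|; sorted positive RHS coefficients), sorted:
{ ⟨2 | 0⟩ ×3,  ⟨2 | 1⟩ ×9,  ⟨2 | 2⟩ ×2 }


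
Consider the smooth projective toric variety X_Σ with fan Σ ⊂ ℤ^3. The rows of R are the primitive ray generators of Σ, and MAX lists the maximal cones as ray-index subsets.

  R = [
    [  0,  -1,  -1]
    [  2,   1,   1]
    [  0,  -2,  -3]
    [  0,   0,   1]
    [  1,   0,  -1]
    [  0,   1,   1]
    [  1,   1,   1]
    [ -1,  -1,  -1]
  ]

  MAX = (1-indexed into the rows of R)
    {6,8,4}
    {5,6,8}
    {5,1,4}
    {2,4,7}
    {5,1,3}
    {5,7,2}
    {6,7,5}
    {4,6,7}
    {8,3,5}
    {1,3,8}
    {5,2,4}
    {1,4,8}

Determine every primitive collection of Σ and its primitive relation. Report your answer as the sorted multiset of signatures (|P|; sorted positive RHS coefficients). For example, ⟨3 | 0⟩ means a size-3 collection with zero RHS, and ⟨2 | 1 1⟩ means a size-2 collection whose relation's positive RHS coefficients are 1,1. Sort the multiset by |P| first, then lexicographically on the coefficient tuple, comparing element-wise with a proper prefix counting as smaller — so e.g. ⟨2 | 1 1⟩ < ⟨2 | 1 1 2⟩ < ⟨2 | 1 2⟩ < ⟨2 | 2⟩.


Σ has 14 primitive collections:

  P={1,6}:  v_{1} + v_{6} = 0  →  sig = ⟨2 | 0⟩
  P={7,8}:  v_{7} + v_{8} = 0  →  sig = ⟨2 | 0⟩
  P={1,7}:  v_{1} + v_{7} = v_{4} + v_{5}  →  sig = ⟨2 | 1 1⟩
  P={2,8}:  v_{2} + v_{8} = v_{4} + v_{5}  →  sig = ⟨2 | 1 1⟩
  P={3,6}:  v_{3} + v_{6} = v_{5} + v_{8}  →  sig = ⟨2 | 1 1⟩
  P={3,7}:  v_{3} + v_{7} = v_{1} + v_{5}  →  sig = ⟨2 | 1 1⟩
  P={2,3}:  v_{2} + v_{3} = v_{1} + v_{4} + 2·v_{5}  →  sig = ⟨2 | 1 1 2⟩
  P={2,6}:  v_{2} + v_{6} = 2·v_{7}  →  sig = ⟨2 | 2⟩
  P={3,4}:  v_{3} + v_{4} = 2·v_{1}  →  sig = ⟨2 | 2⟩
  P={1,2}:  v_{1} + v_{2} = 2·v_{4} + 2·v_{5}  →  sig = ⟨2 | 2 2⟩
  P={1,5,8}:  v_{1} + v_{5} + v_{8} = v_{3}  →  sig = ⟨3 | 1⟩
  P={4,5,6}:  v_{4} + v_{5} + v_{6} = v_{7}  →  sig = ⟨3 | 1⟩
  P={4,5,7}:  v_{4} + v_{5} + v_{7} = v_{2}  →  sig = ⟨3 | 1⟩
  P={4,5,8}:  v_{4} + v_{5} + v_{8} = v_{1}  →  sig = ⟨3 | 1⟩

Hence PRS(X_Σ) =
{ ⟨2 | 0⟩ ×2,  ⟨2 | 1 1⟩ ×4,  ⟨2 | 1 1 2⟩,  ⟨2 | 2⟩ ×2,  ⟨2 | 2 2⟩,  ⟨3 | 1⟩ ×4 }


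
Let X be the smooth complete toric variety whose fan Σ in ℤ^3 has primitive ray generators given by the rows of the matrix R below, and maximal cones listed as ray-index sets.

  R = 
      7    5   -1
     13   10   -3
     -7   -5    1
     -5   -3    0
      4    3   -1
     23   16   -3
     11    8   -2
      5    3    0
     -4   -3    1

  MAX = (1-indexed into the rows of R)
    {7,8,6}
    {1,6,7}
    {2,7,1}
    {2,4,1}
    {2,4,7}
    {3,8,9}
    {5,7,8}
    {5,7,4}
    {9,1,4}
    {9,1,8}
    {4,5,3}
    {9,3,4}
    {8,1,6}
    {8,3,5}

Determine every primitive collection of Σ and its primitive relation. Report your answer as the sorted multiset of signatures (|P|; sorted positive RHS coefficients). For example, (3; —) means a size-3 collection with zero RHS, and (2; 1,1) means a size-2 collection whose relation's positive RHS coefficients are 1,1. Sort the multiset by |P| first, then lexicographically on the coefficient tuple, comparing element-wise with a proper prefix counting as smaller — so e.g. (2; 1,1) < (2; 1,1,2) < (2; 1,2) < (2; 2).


Primitive collections (17):

  • {1,3}:  v_{1} + v_{3} = 0  ⇒ sig = (2; —)
  • {4,8}:  v_{4} + v_{8} = 0  ⇒ sig = (2; —)
  • {5,9}:  v_{5} + v_{9} = 0  ⇒ sig = (2; —)
  • {1,5}:  v_{1} + v_{5} = v_{7}  ⇒ sig = (2; 1)
  • {3,7}:  v_{3} + v_{7} = v_{5}  ⇒ sig = (2; 1)
  • {7,9}:  v_{7} + v_{9} = v_{1}  ⇒ sig = (2; 1)
  • {2,3}:  v_{2} + v_{3} = v_{4} + v_{7}  ⇒ sig = (2; 1,1)
  • {2,8}:  v_{2} + v_{8} = v_{1} + v_{7}  ⇒ sig = (2; 1,1)
  • {3,6}:  v_{3} + v_{6} = v_{7} + v_{8}  ⇒ sig = (2; 1,1)
  • {4,6}:  v_{4} + v_{6} = v_{1} + v_{7}  ⇒ sig = (2; 1,1)
  • {2,5}:  v_{2} + v_{5} = v_{4} + 2·v_{7}  ⇒ sig = (2; 1,2)
  • {2,9}:  v_{2} + v_{9} = 2·v_{1} + v_{4}  ⇒ sig = (2; 1,2)
  • {5,6}:  v_{5} + v_{6} = 2·v_{7} + v_{8}  ⇒ sig = (2; 1,2)
  • {6,9}:  v_{6} + v_{9} = 2·v_{1} + v_{8}  ⇒ sig = (2; 1,2)
  • {2,6}:  v_{2} + v_{6} = 2·v_{1} + 2·v_{7}  ⇒ sig = (2; 2,2)
  • {1,4,7}:  v_{1} + v_{4} + v_{7} = v_{2}  ⇒ sig = (3; 1)
  • {1,7,8}:  v_{1} + v_{7} + v_{8} = v_{6}  ⇒ sig = (3; 1)

Sorted signature multiset PRS(X):
[(2; —), (2; —), (2; —), (2; 1), (2; 1), (2; 1), (2; 1,1), (2; 1,1), (2; 1,1), (2; 1,1), (2; 1,2), (2; 1,2), (2; 1,2), (2; 1,2), (2; 2,2), (3; 1), (3; 1)]


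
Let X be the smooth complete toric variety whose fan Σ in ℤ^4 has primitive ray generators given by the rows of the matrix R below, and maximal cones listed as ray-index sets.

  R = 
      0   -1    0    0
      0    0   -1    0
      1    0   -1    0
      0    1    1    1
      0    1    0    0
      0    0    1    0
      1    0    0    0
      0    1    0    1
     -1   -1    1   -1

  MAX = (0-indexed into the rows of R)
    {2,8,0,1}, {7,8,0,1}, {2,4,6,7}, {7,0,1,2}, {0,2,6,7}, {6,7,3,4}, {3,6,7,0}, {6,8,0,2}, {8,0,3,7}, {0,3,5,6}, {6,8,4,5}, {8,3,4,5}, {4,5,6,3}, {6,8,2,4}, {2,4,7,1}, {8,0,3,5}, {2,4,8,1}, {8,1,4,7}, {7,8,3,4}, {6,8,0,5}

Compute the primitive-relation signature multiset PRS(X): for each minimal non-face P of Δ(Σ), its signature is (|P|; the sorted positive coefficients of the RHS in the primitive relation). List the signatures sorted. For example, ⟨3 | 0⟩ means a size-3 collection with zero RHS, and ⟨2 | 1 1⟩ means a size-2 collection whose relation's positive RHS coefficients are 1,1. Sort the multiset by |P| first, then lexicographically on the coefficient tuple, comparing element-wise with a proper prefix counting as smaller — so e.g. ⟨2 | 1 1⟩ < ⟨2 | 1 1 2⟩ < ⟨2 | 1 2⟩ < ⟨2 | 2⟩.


The 10 primitive collections of Σ (r=9, n=4):

  P = {0,4}:  v_{0} + v_{4} = 0 — sig = ⟨2 | 0⟩
  P = {1,5}:  v_{1} + v_{5} = 0 — sig = ⟨2 | 0⟩
  P = {1,3}:  v_{1} + v_{3} = v_{7} — sig = ⟨2 | 1⟩
  P = {1,6}:  v_{1} + v_{6} = v_{2} — sig = ⟨2 | 1⟩
  P = {2,5}:  v_{2} + v_{5} = v_{6} — sig = ⟨2 | 1⟩
  P = {5,7}:  v_{5} + v_{7} = v_{3} — sig = ⟨2 | 1⟩
  P = {2,3}:  v_{2} + v_{3} = v_{6} + v_{7} — sig = ⟨2 | 1 1⟩
  P = {2,7,8}:  v_{2} + v_{7} + v_{8} = 0 — sig = ⟨3 | 0⟩
  P = {6,7,8}:  v_{6} + v_{7} + v_{8} = v_{5} — sig = ⟨3 | 1⟩
  P = {3,6,8}:  v_{3} + v_{6} + v_{8} = 2·v_{5} — sig = ⟨3 | 2⟩

Sorted signature multiset PRS(X):
    |P|=2: 7 collections, coeffs (), (), (1), (1), (1), (1), (1,1)
    |P|=3: 3 collections, coeffs (), (1), (2)


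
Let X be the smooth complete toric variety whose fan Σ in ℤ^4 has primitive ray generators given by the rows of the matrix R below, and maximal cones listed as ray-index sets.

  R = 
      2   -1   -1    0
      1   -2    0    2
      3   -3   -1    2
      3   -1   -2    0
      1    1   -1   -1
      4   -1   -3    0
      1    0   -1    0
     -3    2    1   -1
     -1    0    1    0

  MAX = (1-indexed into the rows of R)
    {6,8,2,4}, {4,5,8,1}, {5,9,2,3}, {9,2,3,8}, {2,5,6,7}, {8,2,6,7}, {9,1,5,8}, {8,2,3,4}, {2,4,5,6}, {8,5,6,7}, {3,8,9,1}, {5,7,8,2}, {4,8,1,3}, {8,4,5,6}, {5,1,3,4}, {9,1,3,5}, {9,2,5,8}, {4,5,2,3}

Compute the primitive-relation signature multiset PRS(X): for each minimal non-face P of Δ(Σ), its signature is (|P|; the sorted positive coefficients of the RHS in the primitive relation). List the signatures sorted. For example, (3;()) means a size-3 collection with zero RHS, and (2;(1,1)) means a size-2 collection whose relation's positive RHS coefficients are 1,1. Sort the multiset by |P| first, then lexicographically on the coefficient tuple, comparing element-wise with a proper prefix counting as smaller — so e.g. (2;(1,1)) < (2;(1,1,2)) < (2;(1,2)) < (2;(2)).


Primitive collections (12):

  P={7,9}:  v_{7} + v_{9} = 0 — sig = (2;())
  P={1,2}:  v_{1} + v_{2} = v_{3} — sig = (2;(1))
  P={1,7}:  v_{1} + v_{7} = v_{4} — sig = (2;(1))
  P={4,7}:  v_{4} + v_{7} = v_{6} — sig = (2;(1))
  P={4,9}:  v_{4} + v_{9} = v_{1} — sig = (2;(1))
  P={6,9}:  v_{6} + v_{9} = v_{4} — sig = (2;(1))
  P={3,7}:  v_{3} + v_{7} = v_{2} + v_{4} — sig = (2;(1,1))
  P={3,6}:  v_{3} + v_{6} = v_{2} + 2·v_{4} — sig = (2;(1,2))
  P={1,6}:  v_{1} + v_{6} = 2·v_{4} — sig = (2;(2))
  P={3,5,8}:  v_{3} + v_{5} + v_{8} = v_{7} — sig = (3;(1))
  P={2,4,5,8}:  v_{2} + v_{4} + v_{5} + v_{8} = 2·v_{7} — sig = (4;(2))
  P={2,5,6,8}:  v_{2} + v_{5} + v_{6} + v_{8} = 3·v_{7} — sig = (4;(3))

Hence PRS(X_Σ) =
{ (2;()),  (2;(1)) ×5,  (2;(1,1)),  (2;(1,2)),  (2;(2)),  (3;(1)),  (4;(2)),  (4;(3)) }


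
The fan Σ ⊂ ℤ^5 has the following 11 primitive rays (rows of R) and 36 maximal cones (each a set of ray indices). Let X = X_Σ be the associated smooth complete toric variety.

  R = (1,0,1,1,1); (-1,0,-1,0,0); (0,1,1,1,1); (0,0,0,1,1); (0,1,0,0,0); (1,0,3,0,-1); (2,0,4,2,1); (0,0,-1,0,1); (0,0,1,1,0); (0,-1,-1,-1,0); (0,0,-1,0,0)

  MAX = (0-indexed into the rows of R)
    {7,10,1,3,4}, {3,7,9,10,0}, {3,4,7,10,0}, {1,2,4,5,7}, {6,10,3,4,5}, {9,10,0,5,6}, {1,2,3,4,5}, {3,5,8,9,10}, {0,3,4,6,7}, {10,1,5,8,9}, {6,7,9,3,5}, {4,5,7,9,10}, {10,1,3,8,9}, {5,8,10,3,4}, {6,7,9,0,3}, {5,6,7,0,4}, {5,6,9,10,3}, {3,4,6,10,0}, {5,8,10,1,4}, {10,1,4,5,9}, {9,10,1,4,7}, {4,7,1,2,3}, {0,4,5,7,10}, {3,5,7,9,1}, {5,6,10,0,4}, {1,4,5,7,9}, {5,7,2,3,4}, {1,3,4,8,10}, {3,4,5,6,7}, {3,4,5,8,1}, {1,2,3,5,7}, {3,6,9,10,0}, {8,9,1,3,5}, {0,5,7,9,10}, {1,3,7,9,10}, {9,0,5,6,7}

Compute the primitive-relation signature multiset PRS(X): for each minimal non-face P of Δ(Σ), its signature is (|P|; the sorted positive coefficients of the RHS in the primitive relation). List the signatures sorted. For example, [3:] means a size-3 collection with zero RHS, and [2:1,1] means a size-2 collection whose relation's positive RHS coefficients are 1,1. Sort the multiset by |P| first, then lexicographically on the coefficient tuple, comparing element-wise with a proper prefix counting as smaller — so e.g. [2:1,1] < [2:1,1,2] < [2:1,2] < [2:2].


Primitive collections (20):

  • {0,1}:  v_{0} + v_{1} = v_{3}  →  sig = [2:1]
  • {7,8}:  v_{7} + v_{8} = v_{3}  →  sig = [2:1]
  • {2,10}:  v_{2} + v_{10} = v_{3} + v_{4}  →  sig = [2:1,1]
  • {0,2}:  v_{0} + v_{2} = 2·v_{3} + v_{4} + v_{5} + v_{7}  →  sig = [2:1,1,1,2]
  • {2,8}:  v_{2} + v_{8} = v_{1} + 2·v_{3} + v_{4} + v_{5}  →  sig = [2:1,1,1,2]
  • {0,8}:  v_{0} + v_{8} = 2·v_{3} + v_{5} + v_{10}  →  sig = [2:1,1,2]
  • {2,9}:  v_{2} + v_{9} = v_{1} + v_{5} + 2·v_{7}  →  sig = [2:1,1,2]
  • {2,6}:  v_{2} + v_{6} = 3·v_{3} + v_{4} + 2·v_{5} + v_{7}  →  sig = [2:1,1,2,3]
  • {1,6}:  v_{1} + v_{6} = 2·v_{3} + v_{5}  →  sig = [2:1,2]
  • {6,8}:  v_{6} + v_{8} = 3·v_{3} + 2·v_{5} + v_{10}  →  sig = [2:1,2,3]
  • {4,8,9}:  v_{4} + v_{8} + v_{9} = 0  →  sig = [3:]
  • {0,3,5}:  v_{0} + v_{3} + v_{5} = v_{6}  →  sig = [3:1]
  • {3,4,9}:  v_{3} + v_{4} + v_{9} = v_{7}  →  sig = [3:1]
  • {4,6,9}:  v_{4} + v_{6} + v_{9} = v_{0} + v_{5} + v_{7}  →  sig = [3:1,1,1]
  • {0,4,9}:  v_{0} + v_{4} + v_{9} = v_{5} + 2·v_{7} + v_{10}  →  sig = [3:1,1,2]
  • {6,7,10}:  v_{6} + v_{7} + v_{10} = 2·v_{0}  →  sig = [3:2]
  • {1,5,7,10}:  v_{1} + v_{5} + v_{7} + v_{10} = 0  →  sig = [4:]
  • {1,3,5,10}:  v_{1} + v_{3} + v_{5} + v_{10} = v_{8}  →  sig = [4:1]
  • {3,5,7,10}:  v_{3} + v_{5} + v_{7} + v_{10} = v_{0}  →  sig = [4:1]
  • {1,3,4,5,7}:  v_{1} + v_{3} + v_{4} + v_{5} + v_{7} = v_{2}  →  sig = [5:1]

Hence PRS(X_Σ) =
{ [2:1] ×2,  [2:1,1],  [2:1,1,1,2] ×2,  [2:1,1,2] ×2,  [2:1,1,2,3],  [2:1,2],  [2:1,2,3],  [3:],  [3:1] ×2,  [3:1,1,1],  [3:1,1,2],  [3:2],  [4:],  [4:1] ×2,  [5:1] }


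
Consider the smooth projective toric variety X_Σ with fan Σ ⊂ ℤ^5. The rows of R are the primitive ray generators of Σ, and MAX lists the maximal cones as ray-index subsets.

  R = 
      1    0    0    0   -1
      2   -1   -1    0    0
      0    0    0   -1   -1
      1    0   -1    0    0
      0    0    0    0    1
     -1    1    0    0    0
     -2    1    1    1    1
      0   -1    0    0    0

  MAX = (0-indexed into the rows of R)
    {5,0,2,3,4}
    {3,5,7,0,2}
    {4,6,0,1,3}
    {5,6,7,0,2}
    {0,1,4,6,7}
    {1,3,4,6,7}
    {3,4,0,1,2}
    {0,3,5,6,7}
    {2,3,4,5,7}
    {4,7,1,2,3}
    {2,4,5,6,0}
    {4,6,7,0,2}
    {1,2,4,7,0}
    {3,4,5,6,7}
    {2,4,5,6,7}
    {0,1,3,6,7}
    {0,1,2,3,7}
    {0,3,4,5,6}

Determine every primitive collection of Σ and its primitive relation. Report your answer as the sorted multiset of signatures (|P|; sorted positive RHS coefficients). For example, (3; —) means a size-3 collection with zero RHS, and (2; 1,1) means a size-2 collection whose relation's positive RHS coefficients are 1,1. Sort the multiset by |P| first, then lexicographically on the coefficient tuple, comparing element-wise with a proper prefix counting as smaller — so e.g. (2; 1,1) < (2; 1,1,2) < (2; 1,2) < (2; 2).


5 minimal non-faces of Δ(Σ) (on 8 rays):

  P = {1,5}:  v_{1} + v_{5} = v_{3}  so sig = (2; 1)
  P = {1,2,6}:  v_{1} + v_{2} + v_{6} = 0  so sig = (3; —)
  P = {2,3,6}:  v_{2} + v_{3} + v_{6} = v_{5}  so sig = (3; 1)
  P = {0,4,5,7}:  v_{0} + v_{4} + v_{5} + v_{7} = 0  so sig = (4; —)
  P = {0,3,4,7}:  v_{0} + v_{3} + v_{4} + v_{7} = v_{1}  so sig = (4; 1)

Signatures (|P|; sorted positive RHS coefficients), sorted:
[(2; 1), (3; —), (3; 1), (4; —), (4; 1)]


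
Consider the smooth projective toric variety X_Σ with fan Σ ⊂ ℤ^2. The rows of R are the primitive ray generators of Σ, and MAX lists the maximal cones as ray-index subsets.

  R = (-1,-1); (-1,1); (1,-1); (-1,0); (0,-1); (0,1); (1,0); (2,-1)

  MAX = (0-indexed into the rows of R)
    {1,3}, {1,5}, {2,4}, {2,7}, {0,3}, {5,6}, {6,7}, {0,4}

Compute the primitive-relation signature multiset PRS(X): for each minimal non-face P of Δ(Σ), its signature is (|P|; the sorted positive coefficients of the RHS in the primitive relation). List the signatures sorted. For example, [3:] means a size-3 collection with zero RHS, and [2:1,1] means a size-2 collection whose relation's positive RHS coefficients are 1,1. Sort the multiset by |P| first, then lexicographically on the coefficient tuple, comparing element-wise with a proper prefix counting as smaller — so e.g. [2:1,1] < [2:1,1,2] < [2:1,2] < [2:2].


The 20 primitive collections of Σ (r=8, n=2):

  P = {1,2}:  v_{1} + v_{2} = 0 — sig = [2:]
  P = {3,6}:  v_{3} + v_{6} = 0 — sig = [2:]
  P = {4,5}:  v_{4} + v_{5} = 0 — sig = [2:]
  P = {0,5}:  v_{0} + v_{5} = v_{3} — sig = [2:1]
  P = {0,6}:  v_{0} + v_{6} = v_{4} — sig = [2:1]
  P = {1,4}:  v_{1} + v_{4} = v_{3} — sig = [2:1]
  P = {1,6}:  v_{1} + v_{6} = v_{5} — sig = [2:1]
  P = {1,7}:  v_{1} + v_{7} = v_{6} — sig = [2:1]
  P = {2,3}:  v_{2} + v_{3} = v_{4} — sig = [2:1]
  P = {2,5}:  v_{2} + v_{5} = v_{6} — sig = [2:1]
  P = {2,6}:  v_{2} + v_{6} = v_{7} — sig = [2:1]
  P = {3,4}:  v_{3} + v_{4} = v_{0} — sig = [2:1]
  P = {3,5}:  v_{3} + v_{5} = v_{1} — sig = [2:1]
  P = {3,7}:  v_{3} + v_{7} = v_{2} — sig = [2:1]
  P = {4,6}:  v_{4} + v_{6} = v_{2} — sig = [2:1]
  P = {0,7}:  v_{0} + v_{7} = v_{2} + v_{4} — sig = [2:1,1]
  P = {0,1}:  v_{0} + v_{1} = 2·v_{3} — sig = [2:2]
  P = {0,2}:  v_{0} + v_{2} = 2·v_{4} — sig = [2:2]
  P = {4,7}:  v_{4} + v_{7} = 2·v_{2} — sig = [2:2]
  P = {5,7}:  v_{5} + v_{7} = 2·v_{6} — sig = [2:2]

so the primitive-relation signature multiset is
    [2:]
    [2:]
    [2:]
    [2:1]
    [2:1]
    [2:1]
    [2:1]
    [2:1]
    [2:1]
    [2:1]
    [2:1]
    [2:1]
    [2:1]
    [2:1]
    [2:1]
    [2:1,1]
    [2:2]
    [2:2]
    [2:2]
    [2:2]
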